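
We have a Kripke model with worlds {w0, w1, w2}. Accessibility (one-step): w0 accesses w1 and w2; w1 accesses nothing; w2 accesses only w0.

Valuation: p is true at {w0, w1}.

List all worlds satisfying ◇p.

w0: successors {w1, w2}; p there: w1:T, w2:F. ✓
w1: no successors, so ◇p fails. ✗
w2: successors {w0}; p there: w0:T. ✓

{w0, w2}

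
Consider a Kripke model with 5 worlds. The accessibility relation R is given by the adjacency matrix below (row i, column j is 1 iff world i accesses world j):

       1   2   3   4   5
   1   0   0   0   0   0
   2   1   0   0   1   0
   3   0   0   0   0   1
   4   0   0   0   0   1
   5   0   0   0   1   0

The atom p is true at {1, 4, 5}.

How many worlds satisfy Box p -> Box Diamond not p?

1: Box p is T, Box Diamond not p is T. ✓
2: Box p is T, Box Diamond not p is F. ✗
3: Box p is T, Box Diamond not p is F. ✗
4: Box p is T, Box Diamond not p is F. ✗
5: Box p is T, Box Diamond not p is F. ✗
Satisfying worlds: {1}.

1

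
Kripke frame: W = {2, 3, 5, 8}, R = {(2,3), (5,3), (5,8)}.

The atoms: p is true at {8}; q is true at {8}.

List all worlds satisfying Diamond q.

{5}

2: successors {3}; q there: 3:F. ✗
3: no successors, so Diamond q fails. ✗
5: successors {3, 8}; q there: 3:F, 8:T. ✓
8: no successors, so Diamond q fails. ✗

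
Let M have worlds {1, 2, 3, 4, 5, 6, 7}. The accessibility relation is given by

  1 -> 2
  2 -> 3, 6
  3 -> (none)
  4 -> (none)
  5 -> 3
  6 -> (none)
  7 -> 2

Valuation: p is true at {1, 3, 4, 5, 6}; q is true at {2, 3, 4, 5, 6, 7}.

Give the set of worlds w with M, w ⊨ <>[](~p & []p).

{2, 5}

1: successors {2}; [](~p & []p) there: 2:F. ✗
2: successors {3, 6}; [](~p & []p) there: 3:T, 6:T. ✓
3: no successors, so <>[](~p & []p) fails. ✗
4: no successors, so <>[](~p & []p) fails. ✗
5: successors {3}; [](~p & []p) there: 3:T. ✓
6: no successors, so <>[](~p & []p) fails. ✗
7: successors {2}; [](~p & []p) there: 2:F. ✗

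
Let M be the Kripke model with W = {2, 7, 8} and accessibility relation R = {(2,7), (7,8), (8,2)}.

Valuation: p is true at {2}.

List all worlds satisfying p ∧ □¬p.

2: p is T, □¬p is T. ✓
7: p is F, □¬p is T. ✗
8: p is F, □¬p is F. ✗

{2}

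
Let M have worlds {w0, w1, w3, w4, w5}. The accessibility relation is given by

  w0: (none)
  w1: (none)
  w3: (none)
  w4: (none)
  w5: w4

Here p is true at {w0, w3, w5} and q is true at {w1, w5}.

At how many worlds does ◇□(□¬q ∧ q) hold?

w0: no successors, so ◇□(□¬q ∧ q) fails. ✗
w1: no successors, so ◇□(□¬q ∧ q) fails. ✗
w3: no successors, so ◇□(□¬q ∧ q) fails. ✗
w4: no successors, so ◇□(□¬q ∧ q) fails. ✗
w5: successors {w4}; □(□¬q ∧ q) there: w4:T. ✓
Satisfying worlds: {w5}.

1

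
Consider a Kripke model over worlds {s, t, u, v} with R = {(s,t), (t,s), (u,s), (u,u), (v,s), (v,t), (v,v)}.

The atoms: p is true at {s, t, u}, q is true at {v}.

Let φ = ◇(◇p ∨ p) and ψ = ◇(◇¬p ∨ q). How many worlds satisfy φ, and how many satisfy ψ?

For ◇(◇p ∨ p):
s: successors {t}; ◇p ∨ p there: t:T. ✓
t: successors {s}; ◇p ∨ p there: s:T. ✓
u: successors {s, u}; ◇p ∨ p there: s:T, u:T. ✓
v: successors {s, t, v}; ◇p ∨ p there: s:T, t:T, v:T. ✓
— 4 worlds.
For ◇(◇¬p ∨ q):
s: successors {t}; ◇¬p ∨ q there: t:F. ✗
t: successors {s}; ◇¬p ∨ q there: s:F. ✗
u: successors {s, u}; ◇¬p ∨ q there: s:F, u:F. ✗
v: successors {s, t, v}; ◇¬p ∨ q there: s:F, t:F, v:T. ✓
— 1 world.

4 and 1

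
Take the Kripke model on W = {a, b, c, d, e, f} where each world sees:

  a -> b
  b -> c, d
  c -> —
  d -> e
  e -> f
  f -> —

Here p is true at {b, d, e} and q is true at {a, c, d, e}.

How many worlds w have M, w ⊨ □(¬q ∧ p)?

a: successors {b}; ¬q ∧ p there: b:T. ✓
b: successors {c, d}; ¬q ∧ p there: c:F, d:F. ✗
c: no successors, so □(¬q ∧ p) holds vacuously. ✓
d: successors {e}; ¬q ∧ p there: e:F. ✗
e: successors {f}; ¬q ∧ p there: f:F. ✗
f: no successors, so □(¬q ∧ p) holds vacuously. ✓
Satisfying worlds: {a, c, f}.

3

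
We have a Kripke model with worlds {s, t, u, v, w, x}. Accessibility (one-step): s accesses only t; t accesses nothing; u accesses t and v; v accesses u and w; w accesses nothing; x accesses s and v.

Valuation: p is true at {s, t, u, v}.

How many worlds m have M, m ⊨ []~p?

s: successors {t}; ~p there: t:F. ✗
t: no successors, so []~p holds vacuously. ✓
u: successors {t, v}; ~p there: t:F, v:F. ✗
v: successors {u, w}; ~p there: u:F, w:T. ✗
w: no successors, so []~p holds vacuously. ✓
x: successors {s, v}; ~p there: s:F, v:F. ✗
Satisfying worlds: {t, w}.

2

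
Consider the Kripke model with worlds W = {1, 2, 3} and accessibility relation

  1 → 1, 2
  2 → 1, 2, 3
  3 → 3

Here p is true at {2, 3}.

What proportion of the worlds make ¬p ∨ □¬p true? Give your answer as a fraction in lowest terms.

1/3

1: ¬p is T, □¬p is F. ✓
2: ¬p is F, □¬p is F. ✗
3: ¬p is F, □¬p is F. ✗
That's 1 of 3 worlds, so 1/3.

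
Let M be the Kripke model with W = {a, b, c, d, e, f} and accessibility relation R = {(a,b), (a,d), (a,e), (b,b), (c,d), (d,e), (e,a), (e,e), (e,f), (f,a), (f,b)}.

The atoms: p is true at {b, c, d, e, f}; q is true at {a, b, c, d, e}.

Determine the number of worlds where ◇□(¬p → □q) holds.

a: successors {b, d, e}; □(¬p → □q) there: b:T, d:T, e:T. ✓
b: successors {b}; □(¬p → □q) there: b:T. ✓
c: successors {d}; □(¬p → □q) there: d:T. ✓
d: successors {e}; □(¬p → □q) there: e:T. ✓
e: successors {a, e, f}; □(¬p → □q) there: a:T, e:T, f:T. ✓
f: successors {a, b}; □(¬p → □q) there: a:T, b:T. ✓
Satisfying worlds: {a, b, c, d, e, f}.

6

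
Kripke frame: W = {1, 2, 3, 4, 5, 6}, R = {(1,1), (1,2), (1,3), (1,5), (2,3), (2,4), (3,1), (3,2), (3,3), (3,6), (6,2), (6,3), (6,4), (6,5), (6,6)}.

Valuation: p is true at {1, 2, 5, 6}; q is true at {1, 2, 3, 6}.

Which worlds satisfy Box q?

{3, 4, 5}

1: successors {1, 2, 3, 5}; q there: 1:T, 2:T, 3:T, 5:F. ✗
2: successors {3, 4}; q there: 3:T, 4:F. ✗
3: successors {1, 2, 3, 6}; q there: 1:T, 2:T, 3:T, 6:T. ✓
4: no successors, so Box q holds vacuously. ✓
5: no successors, so Box q holds vacuously. ✓
6: successors {2, 3, 4, 5, 6}; q there: 2:T, 3:T, 4:F, 5:F, 6:T. ✗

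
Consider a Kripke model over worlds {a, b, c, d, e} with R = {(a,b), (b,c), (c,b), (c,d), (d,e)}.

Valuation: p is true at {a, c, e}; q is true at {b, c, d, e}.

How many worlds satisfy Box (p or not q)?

a: successors {b}; p or not q there: b:F. ✗
b: successors {c}; p or not q there: c:T. ✓
c: successors {b, d}; p or not q there: b:F, d:F. ✗
d: successors {e}; p or not q there: e:T. ✓
e: no successors, so Box (p or not q) holds vacuously. ✓
Satisfying worlds: {b, d, e}.

3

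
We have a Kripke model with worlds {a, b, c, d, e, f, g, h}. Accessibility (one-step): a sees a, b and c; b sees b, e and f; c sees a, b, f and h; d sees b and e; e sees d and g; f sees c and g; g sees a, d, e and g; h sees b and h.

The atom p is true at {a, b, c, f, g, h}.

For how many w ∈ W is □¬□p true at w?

a: successors {a, b, c}; ¬□p there: a:F, b:T, c:F. ✗
b: successors {b, e, f}; ¬□p there: b:T, e:T, f:F. ✗
c: successors {a, b, f, h}; ¬□p there: a:F, b:T, f:F, h:F. ✗
d: successors {b, e}; ¬□p there: b:T, e:T. ✓
e: successors {d, g}; ¬□p there: d:T, g:T. ✓
f: successors {c, g}; ¬□p there: c:F, g:T. ✗
g: successors {a, d, e, g}; ¬□p there: a:F, d:T, e:T, g:T. ✗
h: successors {b, h}; ¬□p there: b:T, h:F. ✗
Satisfying worlds: {d, e}.

2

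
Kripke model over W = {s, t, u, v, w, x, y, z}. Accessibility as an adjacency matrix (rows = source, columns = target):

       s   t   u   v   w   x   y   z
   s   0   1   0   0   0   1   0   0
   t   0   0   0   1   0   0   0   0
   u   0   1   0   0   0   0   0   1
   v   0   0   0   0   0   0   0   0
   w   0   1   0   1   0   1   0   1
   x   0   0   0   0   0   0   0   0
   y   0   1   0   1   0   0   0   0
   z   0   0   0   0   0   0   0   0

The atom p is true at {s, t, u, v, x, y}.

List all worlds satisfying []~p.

s: successors {t, x}; ~p there: t:F, x:F. ✗
t: successors {v}; ~p there: v:F. ✗
u: successors {t, z}; ~p there: t:F, z:T. ✗
v: no successors, so []~p holds vacuously. ✓
w: successors {t, v, x, z}; ~p there: t:F, v:F, x:F, z:T. ✗
x: no successors, so []~p holds vacuously. ✓
y: successors {t, v}; ~p there: t:F, v:F. ✗
z: no successors, so []~p holds vacuously. ✓

{v, x, z}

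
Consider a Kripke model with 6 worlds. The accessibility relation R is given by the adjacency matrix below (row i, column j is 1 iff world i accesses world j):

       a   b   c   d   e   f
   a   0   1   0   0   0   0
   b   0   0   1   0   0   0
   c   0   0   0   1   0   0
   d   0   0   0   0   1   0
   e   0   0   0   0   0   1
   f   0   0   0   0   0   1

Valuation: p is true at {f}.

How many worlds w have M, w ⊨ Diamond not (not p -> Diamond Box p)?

2

a: successors {b}; not (not p -> Diamond Box p) there: b:T. ✓
b: successors {c}; not (not p -> Diamond Box p) there: c:T. ✓
c: successors {d}; not (not p -> Diamond Box p) there: d:F. ✗
d: successors {e}; not (not p -> Diamond Box p) there: e:F. ✗
e: successors {f}; not (not p -> Diamond Box p) there: f:F. ✗
f: successors {f}; not (not p -> Diamond Box p) there: f:F. ✗
Satisfying worlds: {a, b}.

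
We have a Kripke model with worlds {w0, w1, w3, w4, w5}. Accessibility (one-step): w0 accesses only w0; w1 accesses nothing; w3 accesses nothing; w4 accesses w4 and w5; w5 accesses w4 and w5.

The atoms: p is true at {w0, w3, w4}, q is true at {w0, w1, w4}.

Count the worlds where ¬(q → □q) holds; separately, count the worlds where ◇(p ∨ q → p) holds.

For ¬(q → □q):
w0: q → □q is T. ✗
w1: q → □q is T. ✗
w3: q → □q is T. ✗
w4: q → □q is F. ✓
w5: q → □q is T. ✗
— 1 world.
For ◇(p ∨ q → p):
w0: successors {w0}; p ∨ q → p there: w0:T. ✓
w1: no successors, so ◇(p ∨ q → p) fails. ✗
w3: no successors, so ◇(p ∨ q → p) fails. ✗
w4: successors {w4, w5}; p ∨ q → p there: w4:T, w5:T. ✓
w5: successors {w4, w5}; p ∨ q → p there: w4:T, w5:T. ✓
— 3 worlds.

1 and 3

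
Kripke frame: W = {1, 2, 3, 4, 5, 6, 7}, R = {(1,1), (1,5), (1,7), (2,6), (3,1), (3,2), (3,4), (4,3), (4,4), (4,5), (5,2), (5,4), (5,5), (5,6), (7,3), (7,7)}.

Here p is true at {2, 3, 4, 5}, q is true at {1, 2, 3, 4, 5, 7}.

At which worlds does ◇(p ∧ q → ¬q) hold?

1: successors {1, 5, 7}; p ∧ q → ¬q there: 1:T, 5:F, 7:T. ✓
2: successors {6}; p ∧ q → ¬q there: 6:T. ✓
3: successors {1, 2, 4}; p ∧ q → ¬q there: 1:T, 2:F, 4:F. ✓
4: successors {3, 4, 5}; p ∧ q → ¬q there: 3:F, 4:F, 5:F. ✗
5: successors {2, 4, 5, 6}; p ∧ q → ¬q there: 2:F, 4:F, 5:F, 6:T. ✓
6: no successors, so ◇(p ∧ q → ¬q) fails. ✗
7: successors {3, 7}; p ∧ q → ¬q there: 3:F, 7:T. ✓

{1, 2, 3, 5, 7}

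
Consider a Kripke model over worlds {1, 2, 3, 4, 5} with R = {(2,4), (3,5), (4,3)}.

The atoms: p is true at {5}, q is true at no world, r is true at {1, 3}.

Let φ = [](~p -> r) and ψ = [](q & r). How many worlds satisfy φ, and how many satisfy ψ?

4 and 2

For [](~p -> r):
1: no successors, so [](~p -> r) holds vacuously. ✓
2: successors {4}; ~p -> r there: 4:F. ✗
3: successors {5}; ~p -> r there: 5:T. ✓
4: successors {3}; ~p -> r there: 3:T. ✓
5: no successors, so [](~p -> r) holds vacuously. ✓
— 4 worlds.
For [](q & r):
1: no successors, so [](q & r) holds vacuously. ✓
2: successors {4}; q & r there: 4:F. ✗
3: successors {5}; q & r there: 5:F. ✗
4: successors {3}; q & r there: 3:F. ✗
5: no successors, so [](q & r) holds vacuously. ✓
— 2 worlds.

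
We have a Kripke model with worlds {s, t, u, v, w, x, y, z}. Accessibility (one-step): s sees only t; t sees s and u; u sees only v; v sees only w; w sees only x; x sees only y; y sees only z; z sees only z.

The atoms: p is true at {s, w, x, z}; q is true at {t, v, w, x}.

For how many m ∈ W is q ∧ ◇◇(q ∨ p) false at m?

5

s: q is F, ◇◇(q ∨ p) is T. ✗
t: q is T, ◇◇(q ∨ p) is T. ✓
u: q is F, ◇◇(q ∨ p) is T. ✗
v: q is T, ◇◇(q ∨ p) is T. ✓
w: q is T, ◇◇(q ∨ p) is F. ✗
x: q is T, ◇◇(q ∨ p) is T. ✓
y: q is F, ◇◇(q ∨ p) is T. ✗
z: q is F, ◇◇(q ∨ p) is T. ✗
Satisfying worlds: {t, v, x}.
So q ∧ ◇◇(q ∨ p) fails at the other 5 worlds.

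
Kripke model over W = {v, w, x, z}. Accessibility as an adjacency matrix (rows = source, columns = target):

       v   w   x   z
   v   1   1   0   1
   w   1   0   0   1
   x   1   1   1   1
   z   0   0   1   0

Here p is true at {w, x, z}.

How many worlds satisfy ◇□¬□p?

v: successors {v, w, z}; □¬□p there: v:F, w:F, z:T. ✓
w: successors {v, z}; □¬□p there: v:F, z:T. ✓
x: successors {v, w, x, z}; □¬□p there: v:F, w:F, x:F, z:T. ✓
z: successors {x}; □¬□p there: x:F. ✗
Satisfying worlds: {v, w, x}.

3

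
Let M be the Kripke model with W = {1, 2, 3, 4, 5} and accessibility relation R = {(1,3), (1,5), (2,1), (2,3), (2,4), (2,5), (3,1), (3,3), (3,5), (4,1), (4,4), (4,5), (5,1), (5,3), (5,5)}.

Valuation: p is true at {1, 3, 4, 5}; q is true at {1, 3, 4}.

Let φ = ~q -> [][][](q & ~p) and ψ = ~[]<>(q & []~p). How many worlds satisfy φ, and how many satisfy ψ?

For ~q -> [][][](q & ~p):
1: ~q is F, [][][](q & ~p) is F. ✓
2: ~q is T, [][][](q & ~p) is F. ✗
3: ~q is F, [][][](q & ~p) is F. ✓
4: ~q is F, [][][](q & ~p) is F. ✓
5: ~q is T, [][][](q & ~p) is F. ✗
— 3 worlds.
For ~[]<>(q & []~p):
1: []<>(q & []~p) is F. ✓
2: []<>(q & []~p) is F. ✓
3: []<>(q & []~p) is F. ✓
4: []<>(q & []~p) is F. ✓
5: []<>(q & []~p) is F. ✓
— 5 worlds.

3 and 5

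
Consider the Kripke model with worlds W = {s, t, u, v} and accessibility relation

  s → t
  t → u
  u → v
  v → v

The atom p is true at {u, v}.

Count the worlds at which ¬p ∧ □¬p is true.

s: ¬p is T, □¬p is T. ✓
t: ¬p is T, □¬p is F. ✗
u: ¬p is F, □¬p is F. ✗
v: ¬p is F, □¬p is F. ✗
Satisfying worlds: {s}.

1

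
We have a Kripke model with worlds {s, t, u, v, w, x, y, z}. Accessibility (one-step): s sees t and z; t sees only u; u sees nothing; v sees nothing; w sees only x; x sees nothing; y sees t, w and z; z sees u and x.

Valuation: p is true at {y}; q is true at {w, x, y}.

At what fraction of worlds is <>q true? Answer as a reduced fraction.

s: successors {t, z}; q there: t:F, z:F. ✗
t: successors {u}; q there: u:F. ✗
u: no successors, so <>q fails. ✗
v: no successors, so <>q fails. ✗
w: successors {x}; q there: x:T. ✓
x: no successors, so <>q fails. ✗
y: successors {t, w, z}; q there: t:F, w:T, z:F. ✓
z: successors {u, x}; q there: u:F, x:T. ✓
That's 3 of 8 worlds, so 3/8.

3/8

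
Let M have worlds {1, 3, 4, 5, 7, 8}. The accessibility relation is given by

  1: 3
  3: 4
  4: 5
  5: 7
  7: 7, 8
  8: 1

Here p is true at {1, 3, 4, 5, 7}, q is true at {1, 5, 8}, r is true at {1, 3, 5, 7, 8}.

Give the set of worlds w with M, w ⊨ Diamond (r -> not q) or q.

{1, 3, 5, 7, 8}

1: Diamond (r -> not q) is T, q is T. ✓
3: Diamond (r -> not q) is T, q is F. ✓
4: Diamond (r -> not q) is F, q is F. ✗
5: Diamond (r -> not q) is T, q is T. ✓
7: Diamond (r -> not q) is T, q is F. ✓
8: Diamond (r -> not q) is F, q is T. ✓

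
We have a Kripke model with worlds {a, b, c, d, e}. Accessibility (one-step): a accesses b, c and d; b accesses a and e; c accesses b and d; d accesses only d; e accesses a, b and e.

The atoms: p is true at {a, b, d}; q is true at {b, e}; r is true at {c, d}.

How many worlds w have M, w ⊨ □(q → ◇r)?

1

a: successors {b, c, d}; q → ◇r there: b:F, c:T, d:T. ✗
b: successors {a, e}; q → ◇r there: a:T, e:F. ✗
c: successors {b, d}; q → ◇r there: b:F, d:T. ✗
d: successors {d}; q → ◇r there: d:T. ✓
e: successors {a, b, e}; q → ◇r there: a:T, b:F, e:F. ✗
Satisfying worlds: {d}.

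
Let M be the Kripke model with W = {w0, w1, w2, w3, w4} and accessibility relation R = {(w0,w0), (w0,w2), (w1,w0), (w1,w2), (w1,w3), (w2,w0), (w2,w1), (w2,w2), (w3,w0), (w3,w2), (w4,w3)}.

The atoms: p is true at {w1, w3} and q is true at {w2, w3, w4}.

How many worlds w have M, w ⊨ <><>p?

w0: successors {w0, w2}; <>p there: w0:F, w2:T. ✓
w1: successors {w0, w2, w3}; <>p there: w0:F, w2:T, w3:F. ✓
w2: successors {w0, w1, w2}; <>p there: w0:F, w1:T, w2:T. ✓
w3: successors {w0, w2}; <>p there: w0:F, w2:T. ✓
w4: successors {w3}; <>p there: w3:F. ✗
Satisfying worlds: {w0, w1, w2, w3}.

4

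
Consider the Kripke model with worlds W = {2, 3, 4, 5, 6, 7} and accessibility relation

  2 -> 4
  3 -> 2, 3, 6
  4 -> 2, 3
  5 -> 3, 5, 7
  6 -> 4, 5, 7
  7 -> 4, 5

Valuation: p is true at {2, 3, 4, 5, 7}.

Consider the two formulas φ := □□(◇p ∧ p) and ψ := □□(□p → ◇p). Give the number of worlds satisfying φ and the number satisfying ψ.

For □□(◇p ∧ p):
2: successors {4}; □(◇p ∧ p) there: 4:T. ✓
3: successors {2, 3, 6}; □(◇p ∧ p) there: 2:T, 3:F, 6:T. ✗
4: successors {2, 3}; □(◇p ∧ p) there: 2:T, 3:F. ✗
5: successors {3, 5, 7}; □(◇p ∧ p) there: 3:F, 5:T, 7:T. ✗
6: successors {4, 5, 7}; □(◇p ∧ p) there: 4:T, 5:T, 7:T. ✓
7: successors {4, 5}; □(◇p ∧ p) there: 4:T, 5:T. ✓
— 3 worlds.
For □□(□p → ◇p):
2: successors {4}; □(□p → ◇p) there: 4:T. ✓
3: successors {2, 3, 6}; □(□p → ◇p) there: 2:T, 3:T, 6:T. ✓
4: successors {2, 3}; □(□p → ◇p) there: 2:T, 3:T. ✓
5: successors {3, 5, 7}; □(□p → ◇p) there: 3:T, 5:T, 7:T. ✓
6: successors {4, 5, 7}; □(□p → ◇p) there: 4:T, 5:T, 7:T. ✓
7: successors {4, 5}; □(□p → ◇p) there: 4:T, 5:T. ✓
— 6 worlds.

3 and 6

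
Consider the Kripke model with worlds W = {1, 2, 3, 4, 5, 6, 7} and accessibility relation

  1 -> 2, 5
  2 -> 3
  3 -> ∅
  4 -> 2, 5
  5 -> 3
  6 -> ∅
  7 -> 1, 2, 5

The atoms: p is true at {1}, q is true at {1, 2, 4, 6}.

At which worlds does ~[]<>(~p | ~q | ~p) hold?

{2, 5}

1: []<>(~p | ~q | ~p) is T. ✗
2: []<>(~p | ~q | ~p) is F. ✓
3: []<>(~p | ~q | ~p) is T. ✗
4: []<>(~p | ~q | ~p) is T. ✗
5: []<>(~p | ~q | ~p) is F. ✓
6: []<>(~p | ~q | ~p) is T. ✗
7: []<>(~p | ~q | ~p) is T. ✗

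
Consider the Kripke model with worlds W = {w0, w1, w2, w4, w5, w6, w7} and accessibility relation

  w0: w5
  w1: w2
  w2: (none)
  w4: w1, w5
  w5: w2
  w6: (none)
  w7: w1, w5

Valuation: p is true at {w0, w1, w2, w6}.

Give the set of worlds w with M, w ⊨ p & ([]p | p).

w0: p is T, []p | p is T. ✓
w1: p is T, []p | p is T. ✓
w2: p is T, []p | p is T. ✓
w4: p is F, []p | p is F. ✗
w5: p is F, []p | p is T. ✗
w6: p is T, []p | p is T. ✓
w7: p is F, []p | p is F. ✗

{w0, w1, w2, w6}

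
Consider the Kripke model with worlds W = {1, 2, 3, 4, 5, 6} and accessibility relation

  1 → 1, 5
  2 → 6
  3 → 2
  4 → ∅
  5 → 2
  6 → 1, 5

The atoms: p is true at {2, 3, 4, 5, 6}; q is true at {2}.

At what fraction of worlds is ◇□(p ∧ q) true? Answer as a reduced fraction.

1: successors {1, 5}; □(p ∧ q) there: 1:F, 5:T. ✓
2: successors {6}; □(p ∧ q) there: 6:F. ✗
3: successors {2}; □(p ∧ q) there: 2:F. ✗
4: no successors, so ◇□(p ∧ q) fails. ✗
5: successors {2}; □(p ∧ q) there: 2:F. ✗
6: successors {1, 5}; □(p ∧ q) there: 1:F, 5:T. ✓
That's 2 of 6 worlds, so 2/6 = 1/3.

1/3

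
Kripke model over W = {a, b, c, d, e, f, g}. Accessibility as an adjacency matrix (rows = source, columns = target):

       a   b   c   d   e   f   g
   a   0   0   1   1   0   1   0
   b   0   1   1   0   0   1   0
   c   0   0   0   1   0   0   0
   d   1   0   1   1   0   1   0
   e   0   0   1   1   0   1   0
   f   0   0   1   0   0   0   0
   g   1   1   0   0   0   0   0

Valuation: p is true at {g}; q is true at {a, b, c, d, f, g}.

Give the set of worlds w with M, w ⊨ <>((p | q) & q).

a: successors {c, d, f}; (p | q) & q there: c:T, d:T, f:T. ✓
b: successors {b, c, f}; (p | q) & q there: b:T, c:T, f:T. ✓
c: successors {d}; (p | q) & q there: d:T. ✓
d: successors {a, c, d, f}; (p | q) & q there: a:T, c:T, d:T, f:T. ✓
e: successors {c, d, f}; (p | q) & q there: c:T, d:T, f:T. ✓
f: successors {c}; (p | q) & q there: c:T. ✓
g: successors {a, b}; (p | q) & q there: a:T, b:T. ✓

{a, b, c, d, e, f, g}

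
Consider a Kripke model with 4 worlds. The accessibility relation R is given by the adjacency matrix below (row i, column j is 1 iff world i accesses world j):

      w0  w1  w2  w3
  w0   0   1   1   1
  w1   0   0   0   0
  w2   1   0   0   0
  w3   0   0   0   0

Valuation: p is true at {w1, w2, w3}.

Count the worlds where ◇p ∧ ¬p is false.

w0: ◇p is T, ¬p is T. ✓
w1: ◇p is F, ¬p is F. ✗
w2: ◇p is F, ¬p is F. ✗
w3: ◇p is F, ¬p is F. ✗
Satisfying worlds: {w0}.
So ◇p ∧ ¬p fails at the other 3 worlds.

3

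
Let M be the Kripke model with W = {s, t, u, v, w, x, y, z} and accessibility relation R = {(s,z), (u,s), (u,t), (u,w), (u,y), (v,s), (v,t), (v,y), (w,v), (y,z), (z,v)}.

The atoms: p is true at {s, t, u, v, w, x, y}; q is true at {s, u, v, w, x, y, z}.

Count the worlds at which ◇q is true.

s: successors {z}; q there: z:T. ✓
t: no successors, so ◇q fails. ✗
u: successors {s, t, w, y}; q there: s:T, t:F, w:T, y:T. ✓
v: successors {s, t, y}; q there: s:T, t:F, y:T. ✓
w: successors {v}; q there: v:T. ✓
x: no successors, so ◇q fails. ✗
y: successors {z}; q there: z:T. ✓
z: successors {v}; q there: v:T. ✓
Satisfying worlds: {s, u, v, w, y, z}.

6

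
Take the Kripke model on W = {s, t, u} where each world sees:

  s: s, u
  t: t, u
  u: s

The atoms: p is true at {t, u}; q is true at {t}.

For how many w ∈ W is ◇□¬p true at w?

2

s: successors {s, u}; □¬p there: s:F, u:T. ✓
t: successors {t, u}; □¬p there: t:F, u:T. ✓
u: successors {s}; □¬p there: s:F. ✗
Satisfying worlds: {s, t}.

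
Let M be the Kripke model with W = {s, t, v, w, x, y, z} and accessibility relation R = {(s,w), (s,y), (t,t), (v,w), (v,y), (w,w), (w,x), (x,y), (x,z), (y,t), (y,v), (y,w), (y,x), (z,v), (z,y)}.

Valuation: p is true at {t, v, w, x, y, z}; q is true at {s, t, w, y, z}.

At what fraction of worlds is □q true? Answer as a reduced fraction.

s: successors {w, y}; q there: w:T, y:T. ✓
t: successors {t}; q there: t:T. ✓
v: successors {w, y}; q there: w:T, y:T. ✓
w: successors {w, x}; q there: w:T, x:F. ✗
x: successors {y, z}; q there: y:T, z:T. ✓
y: successors {t, v, w, x}; q there: t:T, v:F, w:T, x:F. ✗
z: successors {v, y}; q there: v:F, y:T. ✗
That's 4 of 7 worlds, so 4/7.

4/7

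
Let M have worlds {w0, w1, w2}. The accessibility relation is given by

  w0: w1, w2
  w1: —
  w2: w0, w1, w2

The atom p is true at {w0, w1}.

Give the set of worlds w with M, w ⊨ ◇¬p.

w0: successors {w1, w2}; ¬p there: w1:F, w2:T. ✓
w1: no successors, so ◇¬p fails. ✗
w2: successors {w0, w1, w2}; ¬p there: w0:F, w1:F, w2:T. ✓

{w0, w2}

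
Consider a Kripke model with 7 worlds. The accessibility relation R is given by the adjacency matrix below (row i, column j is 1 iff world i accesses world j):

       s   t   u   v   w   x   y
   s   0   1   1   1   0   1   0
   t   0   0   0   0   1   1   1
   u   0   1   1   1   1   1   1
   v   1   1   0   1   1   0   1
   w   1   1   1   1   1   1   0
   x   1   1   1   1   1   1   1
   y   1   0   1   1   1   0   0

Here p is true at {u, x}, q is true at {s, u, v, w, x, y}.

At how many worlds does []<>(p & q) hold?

s: successors {t, u, v, x}; <>(p & q) there: t:T, u:T, v:F, x:T. ✗
t: successors {w, x, y}; <>(p & q) there: w:T, x:T, y:T. ✓
u: successors {t, u, v, w, x, y}; <>(p & q) there: t:T, u:T, v:F, w:T, x:T, y:T. ✗
v: successors {s, t, v, w, y}; <>(p & q) there: s:T, t:T, v:F, w:T, y:T. ✗
w: successors {s, t, u, v, w, x}; <>(p & q) there: s:T, t:T, u:T, v:F, w:T, x:T. ✗
x: successors {s, t, u, v, w, x, y}; <>(p & q) there: s:T, t:T, u:T, v:F, w:T, x:T, y:T. ✗
y: successors {s, u, v, w}; <>(p & q) there: s:T, u:T, v:F, w:T. ✗
Satisfying worlds: {t}.

1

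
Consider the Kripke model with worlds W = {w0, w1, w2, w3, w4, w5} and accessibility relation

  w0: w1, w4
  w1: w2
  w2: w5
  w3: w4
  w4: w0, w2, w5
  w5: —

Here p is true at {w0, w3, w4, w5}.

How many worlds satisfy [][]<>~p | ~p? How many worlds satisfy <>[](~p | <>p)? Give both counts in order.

For [][]<>~p | ~p:
w0: [][]<>~p is F, ~p is F. ✗
w1: [][]<>~p is F, ~p is T. ✓
w2: [][]<>~p is T, ~p is T. ✓
w3: [][]<>~p is F, ~p is F. ✗
w4: [][]<>~p is F, ~p is F. ✗
w5: [][]<>~p is T, ~p is F. ✓
— 3 worlds.
For <>[](~p | <>p):
w0: successors {w1, w4}; [](~p | <>p) there: w1:T, w4:F. ✓
w1: successors {w2}; [](~p | <>p) there: w2:F. ✗
w2: successors {w5}; [](~p | <>p) there: w5:T. ✓
w3: successors {w4}; [](~p | <>p) there: w4:F. ✗
w4: successors {w0, w2, w5}; [](~p | <>p) there: w0:T, w2:F, w5:T. ✓
w5: no successors, so <>[](~p | <>p) fails. ✗
— 3 worlds.

3 and 3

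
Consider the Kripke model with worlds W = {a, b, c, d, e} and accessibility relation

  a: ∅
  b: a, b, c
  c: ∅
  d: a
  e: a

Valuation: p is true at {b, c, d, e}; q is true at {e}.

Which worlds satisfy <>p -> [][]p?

a: <>p is F, [][]p is T. ✓
b: <>p is T, [][]p is F. ✗
c: <>p is F, [][]p is T. ✓
d: <>p is F, [][]p is T. ✓
e: <>p is F, [][]p is T. ✓

{a, c, d, e}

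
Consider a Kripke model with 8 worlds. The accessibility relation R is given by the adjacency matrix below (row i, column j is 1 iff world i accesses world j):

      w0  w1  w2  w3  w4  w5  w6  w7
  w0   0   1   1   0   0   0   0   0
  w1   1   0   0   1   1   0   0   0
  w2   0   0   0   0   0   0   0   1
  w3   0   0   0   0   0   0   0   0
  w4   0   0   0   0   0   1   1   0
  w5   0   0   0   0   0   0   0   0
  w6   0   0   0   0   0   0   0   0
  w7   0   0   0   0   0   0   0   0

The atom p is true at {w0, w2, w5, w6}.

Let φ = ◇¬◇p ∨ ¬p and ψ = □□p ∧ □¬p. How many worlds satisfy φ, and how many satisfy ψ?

6 and 5

For ◇¬◇p ∨ ¬p:
w0: ◇¬◇p is T, ¬p is F. ✓
w1: ◇¬◇p is T, ¬p is T. ✓
w2: ◇¬◇p is T, ¬p is F. ✓
w3: ◇¬◇p is F, ¬p is T. ✓
w4: ◇¬◇p is T, ¬p is T. ✓
w5: ◇¬◇p is F, ¬p is F. ✗
w6: ◇¬◇p is F, ¬p is F. ✗
w7: ◇¬◇p is F, ¬p is T. ✓
— 6 worlds.
For □□p ∧ □¬p:
w0: □□p is F, □¬p is F. ✗
w1: □□p is F, □¬p is F. ✗
w2: □□p is T, □¬p is T. ✓
w3: □□p is T, □¬p is T. ✓
w4: □□p is T, □¬p is F. ✗
w5: □□p is T, □¬p is T. ✓
w6: □□p is T, □¬p is T. ✓
w7: □□p is T, □¬p is T. ✓
— 5 worlds.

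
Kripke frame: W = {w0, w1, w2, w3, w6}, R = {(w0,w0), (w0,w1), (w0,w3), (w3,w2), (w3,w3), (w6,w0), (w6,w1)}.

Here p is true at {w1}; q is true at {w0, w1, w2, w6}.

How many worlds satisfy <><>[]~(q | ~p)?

3

w0: successors {w0, w1, w3}; <>[]~(q | ~p) there: w0:T, w1:F, w3:T. ✓
w1: no successors, so <><>[]~(q | ~p) fails. ✗
w2: no successors, so <><>[]~(q | ~p) fails. ✗
w3: successors {w2, w3}; <>[]~(q | ~p) there: w2:F, w3:T. ✓
w6: successors {w0, w1}; <>[]~(q | ~p) there: w0:T, w1:F. ✓
Satisfying worlds: {w0, w3, w6}.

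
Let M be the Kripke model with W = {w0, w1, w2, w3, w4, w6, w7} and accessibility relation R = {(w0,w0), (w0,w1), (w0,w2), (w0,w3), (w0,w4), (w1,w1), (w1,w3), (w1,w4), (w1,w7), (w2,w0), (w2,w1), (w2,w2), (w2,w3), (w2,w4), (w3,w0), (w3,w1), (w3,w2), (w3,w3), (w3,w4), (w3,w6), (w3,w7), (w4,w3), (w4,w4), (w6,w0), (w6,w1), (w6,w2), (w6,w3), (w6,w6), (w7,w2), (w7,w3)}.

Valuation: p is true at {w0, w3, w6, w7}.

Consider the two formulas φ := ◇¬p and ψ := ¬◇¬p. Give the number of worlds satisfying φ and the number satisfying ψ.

7 and 0

For ◇¬p:
w0: successors {w0, w1, w2, w3, w4}; ¬p there: w0:F, w1:T, w2:T, w3:F, w4:T. ✓
w1: successors {w1, w3, w4, w7}; ¬p there: w1:T, w3:F, w4:T, w7:F. ✓
w2: successors {w0, w1, w2, w3, w4}; ¬p there: w0:F, w1:T, w2:T, w3:F, w4:T. ✓
w3: successors {w0, w1, w2, w3, w4, w6, w7}; ¬p there: w0:F, w1:T, w2:T, w3:F, w4:T, w6:F, w7:F. ✓
w4: successors {w3, w4}; ¬p there: w3:F, w4:T. ✓
w6: successors {w0, w1, w2, w3, w6}; ¬p there: w0:F, w1:T, w2:T, w3:F, w6:F. ✓
w7: successors {w2, w3}; ¬p there: w2:T, w3:F. ✓
— 7 worlds.
For ¬◇¬p:
w0: ◇¬p is T. ✗
w1: ◇¬p is T. ✗
w2: ◇¬p is T. ✗
w3: ◇¬p is T. ✗
w4: ◇¬p is T. ✗
w6: ◇¬p is T. ✗
w7: ◇¬p is T. ✗
— 0 worlds.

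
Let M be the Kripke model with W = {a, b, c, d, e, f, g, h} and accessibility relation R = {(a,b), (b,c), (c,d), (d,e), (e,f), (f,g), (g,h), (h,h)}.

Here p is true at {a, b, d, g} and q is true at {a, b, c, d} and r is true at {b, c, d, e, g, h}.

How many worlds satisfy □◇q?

2

a: successors {b}; ◇q there: b:T. ✓
b: successors {c}; ◇q there: c:T. ✓
c: successors {d}; ◇q there: d:F. ✗
d: successors {e}; ◇q there: e:F. ✗
e: successors {f}; ◇q there: f:F. ✗
f: successors {g}; ◇q there: g:F. ✗
g: successors {h}; ◇q there: h:F. ✗
h: successors {h}; ◇q there: h:F. ✗
Satisfying worlds: {a, b}.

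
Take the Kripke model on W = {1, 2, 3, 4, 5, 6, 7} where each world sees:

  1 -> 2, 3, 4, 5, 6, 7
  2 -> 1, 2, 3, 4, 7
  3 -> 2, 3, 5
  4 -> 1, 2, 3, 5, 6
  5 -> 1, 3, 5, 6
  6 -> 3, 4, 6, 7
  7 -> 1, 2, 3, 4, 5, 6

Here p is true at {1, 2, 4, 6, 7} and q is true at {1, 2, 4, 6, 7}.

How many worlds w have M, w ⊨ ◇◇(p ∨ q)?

7

1: successors {2, 3, 4, 5, 6, 7}; ◇(p ∨ q) there: 2:T, 3:T, 4:T, 5:T, 6:T, 7:T. ✓
2: successors {1, 2, 3, 4, 7}; ◇(p ∨ q) there: 1:T, 2:T, 3:T, 4:T, 7:T. ✓
3: successors {2, 3, 5}; ◇(p ∨ q) there: 2:T, 3:T, 5:T. ✓
4: successors {1, 2, 3, 5, 6}; ◇(p ∨ q) there: 1:T, 2:T, 3:T, 5:T, 6:T. ✓
5: successors {1, 3, 5, 6}; ◇(p ∨ q) there: 1:T, 3:T, 5:T, 6:T. ✓
6: successors {3, 4, 6, 7}; ◇(p ∨ q) there: 3:T, 4:T, 6:T, 7:T. ✓
7: successors {1, 2, 3, 4, 5, 6}; ◇(p ∨ q) there: 1:T, 2:T, 3:T, 4:T, 5:T, 6:T. ✓
Satisfying worlds: {1, 2, 3, 4, 5, 6, 7}.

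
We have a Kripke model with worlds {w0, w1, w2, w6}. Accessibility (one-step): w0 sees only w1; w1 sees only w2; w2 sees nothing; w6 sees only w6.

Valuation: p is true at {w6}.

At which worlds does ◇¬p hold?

{w0, w1}

w0: successors {w1}; ¬p there: w1:T. ✓
w1: successors {w2}; ¬p there: w2:T. ✓
w2: no successors, so ◇¬p fails. ✗
w6: successors {w6}; ¬p there: w6:F. ✗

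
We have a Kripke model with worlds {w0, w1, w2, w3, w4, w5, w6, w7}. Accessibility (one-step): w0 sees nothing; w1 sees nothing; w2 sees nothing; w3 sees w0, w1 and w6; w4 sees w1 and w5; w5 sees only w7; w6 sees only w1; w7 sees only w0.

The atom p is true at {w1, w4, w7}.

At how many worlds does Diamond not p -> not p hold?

w0: Diamond not p is F, not p is T. ✓
w1: Diamond not p is F, not p is F. ✓
w2: Diamond not p is F, not p is T. ✓
w3: Diamond not p is T, not p is T. ✓
w4: Diamond not p is T, not p is F. ✗
w5: Diamond not p is F, not p is T. ✓
w6: Diamond not p is F, not p is T. ✓
w7: Diamond not p is T, not p is F. ✗
Satisfying worlds: {w0, w1, w2, w3, w5, w6}.

6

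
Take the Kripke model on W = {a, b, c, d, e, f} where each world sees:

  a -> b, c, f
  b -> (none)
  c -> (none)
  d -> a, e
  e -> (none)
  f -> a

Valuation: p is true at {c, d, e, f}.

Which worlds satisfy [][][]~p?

{b, c, d, e, f}

a: successors {b, c, f}; [][]~p there: b:T, c:T, f:F. ✗
b: no successors, so [][][]~p holds vacuously. ✓
c: no successors, so [][][]~p holds vacuously. ✓
d: successors {a, e}; [][]~p there: a:T, e:T. ✓
e: no successors, so [][][]~p holds vacuously. ✓
f: successors {a}; [][]~p there: a:T. ✓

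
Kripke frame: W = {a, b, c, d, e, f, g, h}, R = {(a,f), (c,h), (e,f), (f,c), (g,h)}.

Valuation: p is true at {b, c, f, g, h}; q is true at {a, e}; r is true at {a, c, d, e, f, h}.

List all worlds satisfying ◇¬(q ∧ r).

a: successors {f}; ¬(q ∧ r) there: f:T. ✓
b: no successors, so ◇¬(q ∧ r) fails. ✗
c: successors {h}; ¬(q ∧ r) there: h:T. ✓
d: no successors, so ◇¬(q ∧ r) fails. ✗
e: successors {f}; ¬(q ∧ r) there: f:T. ✓
f: successors {c}; ¬(q ∧ r) there: c:T. ✓
g: successors {h}; ¬(q ∧ r) there: h:T. ✓
h: no successors, so ◇¬(q ∧ r) fails. ✗

{a, c, e, f, g}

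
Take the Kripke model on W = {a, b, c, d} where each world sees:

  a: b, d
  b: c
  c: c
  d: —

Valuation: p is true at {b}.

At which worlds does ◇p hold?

{a}

a: successors {b, d}; p there: b:T, d:F. ✓
b: successors {c}; p there: c:F. ✗
c: successors {c}; p there: c:F. ✗
d: no successors, so ◇p fails. ✗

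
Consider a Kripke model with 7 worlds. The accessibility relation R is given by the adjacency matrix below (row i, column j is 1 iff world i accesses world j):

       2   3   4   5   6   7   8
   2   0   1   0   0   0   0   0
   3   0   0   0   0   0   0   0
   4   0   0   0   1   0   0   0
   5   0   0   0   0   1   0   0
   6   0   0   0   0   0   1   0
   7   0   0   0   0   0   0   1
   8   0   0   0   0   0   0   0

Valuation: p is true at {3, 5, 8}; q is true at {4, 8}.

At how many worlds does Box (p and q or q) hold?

3

2: successors {3}; p and q or q there: 3:F. ✗
3: no successors, so Box (p and q or q) holds vacuously. ✓
4: successors {5}; p and q or q there: 5:F. ✗
5: successors {6}; p and q or q there: 6:F. ✗
6: successors {7}; p and q or q there: 7:F. ✗
7: successors {8}; p and q or q there: 8:T. ✓
8: no successors, so Box (p and q or q) holds vacuously. ✓
Satisfying worlds: {3, 7, 8}.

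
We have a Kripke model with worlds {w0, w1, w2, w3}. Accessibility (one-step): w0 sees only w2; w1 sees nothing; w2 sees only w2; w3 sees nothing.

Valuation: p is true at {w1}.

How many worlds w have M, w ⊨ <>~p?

2

w0: successors {w2}; ~p there: w2:T. ✓
w1: no successors, so <>~p fails. ✗
w2: successors {w2}; ~p there: w2:T. ✓
w3: no successors, so <>~p fails. ✗
Satisfying worlds: {w0, w2}.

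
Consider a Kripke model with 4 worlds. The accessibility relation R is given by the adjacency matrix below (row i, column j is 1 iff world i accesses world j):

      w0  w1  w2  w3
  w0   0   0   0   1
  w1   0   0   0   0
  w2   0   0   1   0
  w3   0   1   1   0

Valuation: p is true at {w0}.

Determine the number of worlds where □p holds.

1

w0: successors {w3}; p there: w3:F. ✗
w1: no successors, so □p holds vacuously. ✓
w2: successors {w2}; p there: w2:F. ✗
w3: successors {w1, w2}; p there: w1:F, w2:F. ✗
Satisfying worlds: {w1}.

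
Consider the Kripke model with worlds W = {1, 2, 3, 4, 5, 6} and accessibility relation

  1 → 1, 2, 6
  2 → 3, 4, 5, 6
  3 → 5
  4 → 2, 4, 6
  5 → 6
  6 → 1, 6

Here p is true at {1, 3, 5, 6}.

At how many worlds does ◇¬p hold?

1: successors {1, 2, 6}; ¬p there: 1:F, 2:T, 6:F. ✓
2: successors {3, 4, 5, 6}; ¬p there: 3:F, 4:T, 5:F, 6:F. ✓
3: successors {5}; ¬p there: 5:F. ✗
4: successors {2, 4, 6}; ¬p there: 2:T, 4:T, 6:F. ✓
5: successors {6}; ¬p there: 6:F. ✗
6: successors {1, 6}; ¬p there: 1:F, 6:F. ✗
Satisfying worlds: {1, 2, 4}.

3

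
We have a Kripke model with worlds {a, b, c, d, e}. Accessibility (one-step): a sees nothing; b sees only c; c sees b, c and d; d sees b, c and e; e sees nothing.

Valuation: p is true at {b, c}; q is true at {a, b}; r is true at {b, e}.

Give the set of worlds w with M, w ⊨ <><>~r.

{b, c, d}

a: no successors, so <><>~r fails. ✗
b: successors {c}; <>~r there: c:T. ✓
c: successors {b, c, d}; <>~r there: b:T, c:T, d:T. ✓
d: successors {b, c, e}; <>~r there: b:T, c:T, e:F. ✓
e: no successors, so <><>~r fails. ✗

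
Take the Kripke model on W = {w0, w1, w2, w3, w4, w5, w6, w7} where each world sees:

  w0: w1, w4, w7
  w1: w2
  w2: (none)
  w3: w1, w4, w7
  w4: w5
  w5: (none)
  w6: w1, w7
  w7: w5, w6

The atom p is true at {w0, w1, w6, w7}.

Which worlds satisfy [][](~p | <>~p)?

{w1, w2, w4, w5, w7}

w0: successors {w1, w4, w7}; [](~p | <>~p) there: w1:T, w4:T, w7:F. ✗
w1: successors {w2}; [](~p | <>~p) there: w2:T. ✓
w2: no successors, so [][](~p | <>~p) holds vacuously. ✓
w3: successors {w1, w4, w7}; [](~p | <>~p) there: w1:T, w4:T, w7:F. ✗
w4: successors {w5}; [](~p | <>~p) there: w5:T. ✓
w5: no successors, so [][](~p | <>~p) holds vacuously. ✓
w6: successors {w1, w7}; [](~p | <>~p) there: w1:T, w7:F. ✗
w7: successors {w5, w6}; [](~p | <>~p) there: w5:T, w6:T. ✓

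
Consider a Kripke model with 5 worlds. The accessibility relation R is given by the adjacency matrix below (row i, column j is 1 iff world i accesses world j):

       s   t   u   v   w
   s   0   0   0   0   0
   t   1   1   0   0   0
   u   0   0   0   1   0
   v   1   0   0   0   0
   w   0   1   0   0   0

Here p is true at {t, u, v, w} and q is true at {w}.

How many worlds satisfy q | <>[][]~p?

s: q is F, <>[][]~p is F. ✗
t: q is F, <>[][]~p is T. ✓
u: q is F, <>[][]~p is T. ✓
v: q is F, <>[][]~p is T. ✓
w: q is T, <>[][]~p is F. ✓
Satisfying worlds: {t, u, v, w}.

4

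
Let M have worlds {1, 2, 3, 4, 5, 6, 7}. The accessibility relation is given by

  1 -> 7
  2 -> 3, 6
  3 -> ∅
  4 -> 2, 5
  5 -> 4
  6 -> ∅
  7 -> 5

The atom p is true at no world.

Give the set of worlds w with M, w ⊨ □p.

1: successors {7}; p there: 7:F. ✗
2: successors {3, 6}; p there: 3:F, 6:F. ✗
3: no successors, so □p holds vacuously. ✓
4: successors {2, 5}; p there: 2:F, 5:F. ✗
5: successors {4}; p there: 4:F. ✗
6: no successors, so □p holds vacuously. ✓
7: successors {5}; p there: 5:F. ✗

{3, 6}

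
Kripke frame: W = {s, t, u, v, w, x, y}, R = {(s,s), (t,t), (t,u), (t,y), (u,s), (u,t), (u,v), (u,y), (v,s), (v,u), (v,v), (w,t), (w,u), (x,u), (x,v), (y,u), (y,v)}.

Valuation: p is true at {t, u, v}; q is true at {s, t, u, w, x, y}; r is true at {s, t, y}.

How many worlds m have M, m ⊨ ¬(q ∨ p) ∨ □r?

s: ¬(q ∨ p) is F, □r is T. ✓
t: ¬(q ∨ p) is F, □r is F. ✗
u: ¬(q ∨ p) is F, □r is F. ✗
v: ¬(q ∨ p) is F, □r is F. ✗
w: ¬(q ∨ p) is F, □r is F. ✗
x: ¬(q ∨ p) is F, □r is F. ✗
y: ¬(q ∨ p) is F, □r is F. ✗
Satisfying worlds: {s}.

1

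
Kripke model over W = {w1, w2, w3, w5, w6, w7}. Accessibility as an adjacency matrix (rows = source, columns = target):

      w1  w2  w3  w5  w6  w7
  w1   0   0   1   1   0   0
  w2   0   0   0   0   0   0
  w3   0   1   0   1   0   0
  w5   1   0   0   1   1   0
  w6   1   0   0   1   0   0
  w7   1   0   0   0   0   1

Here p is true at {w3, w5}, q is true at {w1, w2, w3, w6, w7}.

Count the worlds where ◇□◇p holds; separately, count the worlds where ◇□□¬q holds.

For ◇□◇p:
w1: successors {w3, w5}; □◇p there: w3:F, w5:T. ✓
w2: no successors, so ◇□◇p fails. ✗
w3: successors {w2, w5}; □◇p there: w2:T, w5:T. ✓
w5: successors {w1, w5, w6}; □◇p there: w1:T, w5:T, w6:T. ✓
w6: successors {w1, w5}; □◇p there: w1:T, w5:T. ✓
w7: successors {w1, w7}; □◇p there: w1:T, w7:F. ✓
— 5 worlds.
For ◇□□¬q:
w1: successors {w3, w5}; □□¬q there: w3:F, w5:F. ✗
w2: no successors, so ◇□□¬q fails. ✗
w3: successors {w2, w5}; □□¬q there: w2:T, w5:F. ✓
w5: successors {w1, w5, w6}; □□¬q there: w1:F, w5:F, w6:F. ✗
w6: successors {w1, w5}; □□¬q there: w1:F, w5:F. ✗
w7: successors {w1, w7}; □□¬q there: w1:F, w7:F. ✗
— 1 world.

5 and 1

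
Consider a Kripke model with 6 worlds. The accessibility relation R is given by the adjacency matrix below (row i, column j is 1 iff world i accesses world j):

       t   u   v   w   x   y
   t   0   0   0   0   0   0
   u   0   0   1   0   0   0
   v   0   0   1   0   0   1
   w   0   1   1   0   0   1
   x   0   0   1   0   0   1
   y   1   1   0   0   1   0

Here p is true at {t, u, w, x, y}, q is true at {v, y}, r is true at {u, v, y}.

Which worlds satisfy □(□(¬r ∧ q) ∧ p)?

{t}

t: no successors, so □(□(¬r ∧ q) ∧ p) holds vacuously. ✓
u: successors {v}; □(¬r ∧ q) ∧ p there: v:F. ✗
v: successors {v, y}; □(¬r ∧ q) ∧ p there: v:F, y:F. ✗
w: successors {u, v, y}; □(¬r ∧ q) ∧ p there: u:F, v:F, y:F. ✗
x: successors {v, y}; □(¬r ∧ q) ∧ p there: v:F, y:F. ✗
y: successors {t, u, x}; □(¬r ∧ q) ∧ p there: t:T, u:F, x:F. ✗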